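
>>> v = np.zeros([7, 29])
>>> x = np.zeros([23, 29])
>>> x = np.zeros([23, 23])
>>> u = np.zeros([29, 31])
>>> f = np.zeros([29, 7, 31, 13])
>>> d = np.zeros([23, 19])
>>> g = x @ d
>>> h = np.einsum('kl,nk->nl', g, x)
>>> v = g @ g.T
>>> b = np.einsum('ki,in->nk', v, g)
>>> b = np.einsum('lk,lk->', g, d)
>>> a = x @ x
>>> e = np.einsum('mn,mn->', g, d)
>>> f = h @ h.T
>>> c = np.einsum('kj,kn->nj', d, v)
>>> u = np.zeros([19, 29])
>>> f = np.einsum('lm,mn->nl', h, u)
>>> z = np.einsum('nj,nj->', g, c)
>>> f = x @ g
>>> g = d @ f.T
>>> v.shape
(23, 23)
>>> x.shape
(23, 23)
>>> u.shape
(19, 29)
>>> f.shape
(23, 19)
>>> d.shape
(23, 19)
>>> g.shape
(23, 23)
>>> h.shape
(23, 19)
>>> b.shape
()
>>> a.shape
(23, 23)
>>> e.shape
()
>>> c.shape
(23, 19)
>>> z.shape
()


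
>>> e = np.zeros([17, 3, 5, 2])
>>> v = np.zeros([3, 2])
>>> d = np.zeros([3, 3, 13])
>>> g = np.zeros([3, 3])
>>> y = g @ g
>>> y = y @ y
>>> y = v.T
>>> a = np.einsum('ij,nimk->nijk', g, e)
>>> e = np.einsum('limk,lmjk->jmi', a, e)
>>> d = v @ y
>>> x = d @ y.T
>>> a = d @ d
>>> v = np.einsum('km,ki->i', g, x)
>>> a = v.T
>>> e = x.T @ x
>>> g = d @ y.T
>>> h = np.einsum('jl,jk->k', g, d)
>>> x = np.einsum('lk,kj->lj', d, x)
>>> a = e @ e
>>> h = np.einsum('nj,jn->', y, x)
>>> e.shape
(2, 2)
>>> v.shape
(2,)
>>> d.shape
(3, 3)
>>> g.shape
(3, 2)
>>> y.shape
(2, 3)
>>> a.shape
(2, 2)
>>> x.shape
(3, 2)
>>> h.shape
()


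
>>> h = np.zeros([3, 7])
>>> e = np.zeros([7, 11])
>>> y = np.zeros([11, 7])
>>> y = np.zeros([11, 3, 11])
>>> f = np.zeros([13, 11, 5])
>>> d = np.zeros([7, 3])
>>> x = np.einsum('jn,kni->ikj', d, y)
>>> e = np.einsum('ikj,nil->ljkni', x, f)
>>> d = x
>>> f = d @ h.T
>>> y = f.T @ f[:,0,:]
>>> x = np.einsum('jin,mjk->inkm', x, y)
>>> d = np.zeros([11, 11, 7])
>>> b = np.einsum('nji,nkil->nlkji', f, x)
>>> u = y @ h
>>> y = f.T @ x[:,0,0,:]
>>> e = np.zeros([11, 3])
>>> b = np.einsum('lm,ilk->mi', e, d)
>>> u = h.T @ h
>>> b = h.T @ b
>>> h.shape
(3, 7)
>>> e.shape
(11, 3)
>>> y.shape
(3, 11, 3)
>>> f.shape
(11, 11, 3)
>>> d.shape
(11, 11, 7)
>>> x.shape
(11, 7, 3, 3)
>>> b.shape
(7, 11)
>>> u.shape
(7, 7)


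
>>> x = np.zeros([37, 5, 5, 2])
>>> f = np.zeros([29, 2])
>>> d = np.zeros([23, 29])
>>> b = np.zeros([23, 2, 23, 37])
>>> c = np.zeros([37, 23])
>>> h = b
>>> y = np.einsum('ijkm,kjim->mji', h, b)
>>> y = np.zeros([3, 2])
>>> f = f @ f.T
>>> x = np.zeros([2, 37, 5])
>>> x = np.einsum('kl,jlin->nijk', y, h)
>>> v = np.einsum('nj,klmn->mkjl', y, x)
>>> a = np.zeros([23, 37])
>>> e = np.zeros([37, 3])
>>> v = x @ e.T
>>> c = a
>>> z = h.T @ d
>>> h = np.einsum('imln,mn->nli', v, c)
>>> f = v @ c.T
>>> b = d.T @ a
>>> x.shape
(37, 23, 23, 3)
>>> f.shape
(37, 23, 23, 23)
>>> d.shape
(23, 29)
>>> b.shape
(29, 37)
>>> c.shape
(23, 37)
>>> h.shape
(37, 23, 37)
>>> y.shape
(3, 2)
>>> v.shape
(37, 23, 23, 37)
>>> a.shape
(23, 37)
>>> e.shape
(37, 3)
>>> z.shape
(37, 23, 2, 29)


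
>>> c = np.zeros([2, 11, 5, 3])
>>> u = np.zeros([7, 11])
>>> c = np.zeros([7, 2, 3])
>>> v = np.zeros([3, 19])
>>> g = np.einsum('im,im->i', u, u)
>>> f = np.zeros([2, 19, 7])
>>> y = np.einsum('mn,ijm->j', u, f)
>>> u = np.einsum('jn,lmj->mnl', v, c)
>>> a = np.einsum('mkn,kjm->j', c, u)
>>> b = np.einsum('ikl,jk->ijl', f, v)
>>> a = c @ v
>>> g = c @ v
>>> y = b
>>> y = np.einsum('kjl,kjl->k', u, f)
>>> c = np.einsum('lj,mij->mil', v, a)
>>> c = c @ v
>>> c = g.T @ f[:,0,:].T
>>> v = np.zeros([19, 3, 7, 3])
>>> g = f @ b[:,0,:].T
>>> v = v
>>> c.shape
(19, 2, 2)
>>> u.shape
(2, 19, 7)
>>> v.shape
(19, 3, 7, 3)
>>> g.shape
(2, 19, 2)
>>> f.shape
(2, 19, 7)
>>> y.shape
(2,)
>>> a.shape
(7, 2, 19)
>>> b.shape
(2, 3, 7)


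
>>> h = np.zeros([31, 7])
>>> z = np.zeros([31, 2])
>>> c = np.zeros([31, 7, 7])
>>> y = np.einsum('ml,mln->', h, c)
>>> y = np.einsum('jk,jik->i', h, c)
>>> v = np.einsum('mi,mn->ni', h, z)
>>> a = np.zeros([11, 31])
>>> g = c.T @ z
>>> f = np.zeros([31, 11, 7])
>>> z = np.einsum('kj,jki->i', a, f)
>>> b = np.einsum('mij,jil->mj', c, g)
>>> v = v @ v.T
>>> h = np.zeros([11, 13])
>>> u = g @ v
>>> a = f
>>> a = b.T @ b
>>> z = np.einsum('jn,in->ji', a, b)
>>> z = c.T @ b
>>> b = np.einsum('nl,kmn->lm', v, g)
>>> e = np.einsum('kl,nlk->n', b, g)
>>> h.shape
(11, 13)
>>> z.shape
(7, 7, 7)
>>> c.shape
(31, 7, 7)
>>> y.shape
(7,)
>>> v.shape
(2, 2)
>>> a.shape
(7, 7)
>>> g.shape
(7, 7, 2)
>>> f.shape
(31, 11, 7)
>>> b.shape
(2, 7)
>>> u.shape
(7, 7, 2)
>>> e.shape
(7,)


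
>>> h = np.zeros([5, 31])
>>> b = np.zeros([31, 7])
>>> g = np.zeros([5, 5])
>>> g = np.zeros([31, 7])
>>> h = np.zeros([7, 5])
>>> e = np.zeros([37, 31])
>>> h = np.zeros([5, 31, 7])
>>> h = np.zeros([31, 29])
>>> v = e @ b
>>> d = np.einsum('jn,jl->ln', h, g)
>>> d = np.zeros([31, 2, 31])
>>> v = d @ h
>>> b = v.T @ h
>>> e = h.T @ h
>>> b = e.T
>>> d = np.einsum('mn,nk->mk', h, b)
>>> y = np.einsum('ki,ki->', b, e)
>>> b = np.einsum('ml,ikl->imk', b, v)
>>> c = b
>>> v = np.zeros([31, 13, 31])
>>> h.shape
(31, 29)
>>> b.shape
(31, 29, 2)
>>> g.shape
(31, 7)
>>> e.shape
(29, 29)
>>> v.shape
(31, 13, 31)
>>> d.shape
(31, 29)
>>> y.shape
()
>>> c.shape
(31, 29, 2)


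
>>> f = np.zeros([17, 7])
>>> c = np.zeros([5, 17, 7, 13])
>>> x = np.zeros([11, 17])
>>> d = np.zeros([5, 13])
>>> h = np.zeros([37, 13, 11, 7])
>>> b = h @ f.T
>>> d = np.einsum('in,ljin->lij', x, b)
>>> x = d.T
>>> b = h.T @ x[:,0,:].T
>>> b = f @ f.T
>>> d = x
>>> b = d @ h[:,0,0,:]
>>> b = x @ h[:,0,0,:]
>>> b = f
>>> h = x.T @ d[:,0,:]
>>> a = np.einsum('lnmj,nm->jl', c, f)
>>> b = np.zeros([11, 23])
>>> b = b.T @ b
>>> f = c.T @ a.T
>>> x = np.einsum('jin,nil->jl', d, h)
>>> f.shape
(13, 7, 17, 13)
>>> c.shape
(5, 17, 7, 13)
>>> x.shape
(13, 37)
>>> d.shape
(13, 11, 37)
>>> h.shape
(37, 11, 37)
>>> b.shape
(23, 23)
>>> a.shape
(13, 5)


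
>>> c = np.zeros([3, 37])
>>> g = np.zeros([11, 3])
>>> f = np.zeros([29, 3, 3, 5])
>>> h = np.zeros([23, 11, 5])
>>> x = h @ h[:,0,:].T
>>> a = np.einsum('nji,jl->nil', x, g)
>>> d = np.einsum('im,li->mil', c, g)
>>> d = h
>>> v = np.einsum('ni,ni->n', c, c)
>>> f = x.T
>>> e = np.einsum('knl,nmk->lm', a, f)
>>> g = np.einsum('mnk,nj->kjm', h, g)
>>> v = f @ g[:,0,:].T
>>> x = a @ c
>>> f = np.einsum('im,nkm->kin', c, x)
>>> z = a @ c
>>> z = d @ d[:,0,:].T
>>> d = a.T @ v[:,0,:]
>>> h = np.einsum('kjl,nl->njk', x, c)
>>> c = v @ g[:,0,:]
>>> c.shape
(23, 11, 23)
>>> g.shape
(5, 3, 23)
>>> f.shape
(23, 3, 23)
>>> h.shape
(3, 23, 23)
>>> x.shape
(23, 23, 37)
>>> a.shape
(23, 23, 3)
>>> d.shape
(3, 23, 5)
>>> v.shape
(23, 11, 5)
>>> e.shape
(3, 11)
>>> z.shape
(23, 11, 23)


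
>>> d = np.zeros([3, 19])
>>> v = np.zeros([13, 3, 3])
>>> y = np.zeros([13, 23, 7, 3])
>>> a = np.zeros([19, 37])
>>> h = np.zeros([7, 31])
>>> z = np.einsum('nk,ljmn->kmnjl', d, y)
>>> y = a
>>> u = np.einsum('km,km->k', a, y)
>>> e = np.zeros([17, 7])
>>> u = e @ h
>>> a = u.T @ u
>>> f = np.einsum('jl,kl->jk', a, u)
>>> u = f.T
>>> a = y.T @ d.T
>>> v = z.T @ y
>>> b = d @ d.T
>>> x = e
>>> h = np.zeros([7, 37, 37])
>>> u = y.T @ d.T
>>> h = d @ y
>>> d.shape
(3, 19)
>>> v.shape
(13, 23, 3, 7, 37)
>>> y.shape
(19, 37)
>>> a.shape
(37, 3)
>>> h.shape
(3, 37)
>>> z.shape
(19, 7, 3, 23, 13)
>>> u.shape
(37, 3)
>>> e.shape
(17, 7)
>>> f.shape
(31, 17)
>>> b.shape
(3, 3)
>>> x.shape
(17, 7)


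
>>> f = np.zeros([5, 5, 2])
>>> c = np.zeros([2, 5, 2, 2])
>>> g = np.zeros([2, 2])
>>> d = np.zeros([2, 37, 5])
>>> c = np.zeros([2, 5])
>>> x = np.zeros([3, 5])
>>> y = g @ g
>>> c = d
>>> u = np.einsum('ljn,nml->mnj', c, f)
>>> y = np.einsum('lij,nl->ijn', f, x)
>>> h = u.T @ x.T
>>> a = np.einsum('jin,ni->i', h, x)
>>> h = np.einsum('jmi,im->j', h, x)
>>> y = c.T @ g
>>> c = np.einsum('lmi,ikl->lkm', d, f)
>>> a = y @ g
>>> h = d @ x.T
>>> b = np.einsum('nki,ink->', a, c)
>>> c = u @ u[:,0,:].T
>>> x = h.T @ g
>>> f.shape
(5, 5, 2)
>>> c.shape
(5, 5, 5)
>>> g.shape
(2, 2)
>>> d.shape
(2, 37, 5)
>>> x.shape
(3, 37, 2)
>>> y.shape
(5, 37, 2)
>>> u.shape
(5, 5, 37)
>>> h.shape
(2, 37, 3)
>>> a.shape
(5, 37, 2)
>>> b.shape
()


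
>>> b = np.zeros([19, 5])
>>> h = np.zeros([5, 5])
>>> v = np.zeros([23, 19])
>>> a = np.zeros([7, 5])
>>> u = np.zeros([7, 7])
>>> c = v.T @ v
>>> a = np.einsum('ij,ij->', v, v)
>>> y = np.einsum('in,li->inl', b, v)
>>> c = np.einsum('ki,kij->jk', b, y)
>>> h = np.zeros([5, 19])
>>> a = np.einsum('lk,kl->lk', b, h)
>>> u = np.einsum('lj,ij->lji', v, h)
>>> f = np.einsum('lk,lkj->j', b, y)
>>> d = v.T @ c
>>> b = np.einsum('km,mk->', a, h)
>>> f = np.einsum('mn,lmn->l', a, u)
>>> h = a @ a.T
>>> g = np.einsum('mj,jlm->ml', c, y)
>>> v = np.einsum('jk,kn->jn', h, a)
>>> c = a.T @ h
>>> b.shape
()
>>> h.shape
(19, 19)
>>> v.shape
(19, 5)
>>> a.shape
(19, 5)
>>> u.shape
(23, 19, 5)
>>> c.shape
(5, 19)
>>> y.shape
(19, 5, 23)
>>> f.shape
(23,)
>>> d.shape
(19, 19)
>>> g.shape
(23, 5)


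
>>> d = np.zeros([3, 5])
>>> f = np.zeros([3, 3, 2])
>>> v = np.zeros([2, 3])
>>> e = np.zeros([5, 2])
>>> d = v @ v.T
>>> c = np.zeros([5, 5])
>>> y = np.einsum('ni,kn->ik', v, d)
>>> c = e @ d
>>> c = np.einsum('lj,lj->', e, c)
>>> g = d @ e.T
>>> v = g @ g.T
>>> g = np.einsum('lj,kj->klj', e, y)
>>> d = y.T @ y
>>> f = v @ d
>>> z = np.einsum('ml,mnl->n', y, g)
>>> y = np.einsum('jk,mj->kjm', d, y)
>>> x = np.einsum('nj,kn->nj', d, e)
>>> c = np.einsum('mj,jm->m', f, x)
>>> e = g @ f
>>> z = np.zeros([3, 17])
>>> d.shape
(2, 2)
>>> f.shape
(2, 2)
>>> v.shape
(2, 2)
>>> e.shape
(3, 5, 2)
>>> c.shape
(2,)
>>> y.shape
(2, 2, 3)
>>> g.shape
(3, 5, 2)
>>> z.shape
(3, 17)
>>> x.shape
(2, 2)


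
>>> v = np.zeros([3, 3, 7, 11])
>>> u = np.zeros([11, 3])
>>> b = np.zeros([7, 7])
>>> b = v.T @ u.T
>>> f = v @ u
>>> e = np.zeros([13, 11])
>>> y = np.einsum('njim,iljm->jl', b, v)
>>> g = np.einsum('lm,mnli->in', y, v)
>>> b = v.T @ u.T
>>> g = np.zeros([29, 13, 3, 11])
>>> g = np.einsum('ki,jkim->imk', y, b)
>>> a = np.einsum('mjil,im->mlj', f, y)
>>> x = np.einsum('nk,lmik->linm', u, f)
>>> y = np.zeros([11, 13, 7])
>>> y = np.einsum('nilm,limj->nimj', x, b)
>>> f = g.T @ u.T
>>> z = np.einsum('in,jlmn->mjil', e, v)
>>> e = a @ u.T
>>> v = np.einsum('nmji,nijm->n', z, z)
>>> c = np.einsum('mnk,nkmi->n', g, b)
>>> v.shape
(7,)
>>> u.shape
(11, 3)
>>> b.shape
(11, 7, 3, 11)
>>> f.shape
(7, 11, 11)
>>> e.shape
(3, 3, 11)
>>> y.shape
(3, 7, 3, 11)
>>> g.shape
(3, 11, 7)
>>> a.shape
(3, 3, 3)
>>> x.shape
(3, 7, 11, 3)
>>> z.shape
(7, 3, 13, 3)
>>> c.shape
(11,)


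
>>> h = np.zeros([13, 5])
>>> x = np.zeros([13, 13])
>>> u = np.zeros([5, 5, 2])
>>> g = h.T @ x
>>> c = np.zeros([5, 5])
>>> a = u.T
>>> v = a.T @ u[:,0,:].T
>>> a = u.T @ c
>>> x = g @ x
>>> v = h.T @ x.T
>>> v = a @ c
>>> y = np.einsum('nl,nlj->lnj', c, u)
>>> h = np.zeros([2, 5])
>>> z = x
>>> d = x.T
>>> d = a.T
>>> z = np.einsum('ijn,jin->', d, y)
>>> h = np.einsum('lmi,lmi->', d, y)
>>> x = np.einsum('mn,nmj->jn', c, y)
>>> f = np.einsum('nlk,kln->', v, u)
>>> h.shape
()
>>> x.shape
(2, 5)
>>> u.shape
(5, 5, 2)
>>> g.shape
(5, 13)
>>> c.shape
(5, 5)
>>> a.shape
(2, 5, 5)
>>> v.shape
(2, 5, 5)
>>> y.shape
(5, 5, 2)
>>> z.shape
()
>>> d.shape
(5, 5, 2)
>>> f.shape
()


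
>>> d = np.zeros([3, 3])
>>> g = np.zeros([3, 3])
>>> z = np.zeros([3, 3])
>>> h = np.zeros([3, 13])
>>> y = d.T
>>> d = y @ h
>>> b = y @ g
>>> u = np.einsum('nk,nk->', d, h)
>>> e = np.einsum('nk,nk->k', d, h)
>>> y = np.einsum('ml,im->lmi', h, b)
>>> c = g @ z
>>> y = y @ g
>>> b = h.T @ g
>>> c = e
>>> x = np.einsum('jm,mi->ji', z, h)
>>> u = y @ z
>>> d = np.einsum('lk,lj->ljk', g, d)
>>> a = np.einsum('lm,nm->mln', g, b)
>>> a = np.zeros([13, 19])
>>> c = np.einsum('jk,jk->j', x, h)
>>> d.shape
(3, 13, 3)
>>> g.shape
(3, 3)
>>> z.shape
(3, 3)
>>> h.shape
(3, 13)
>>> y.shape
(13, 3, 3)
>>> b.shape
(13, 3)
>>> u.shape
(13, 3, 3)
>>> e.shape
(13,)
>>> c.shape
(3,)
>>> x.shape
(3, 13)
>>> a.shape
(13, 19)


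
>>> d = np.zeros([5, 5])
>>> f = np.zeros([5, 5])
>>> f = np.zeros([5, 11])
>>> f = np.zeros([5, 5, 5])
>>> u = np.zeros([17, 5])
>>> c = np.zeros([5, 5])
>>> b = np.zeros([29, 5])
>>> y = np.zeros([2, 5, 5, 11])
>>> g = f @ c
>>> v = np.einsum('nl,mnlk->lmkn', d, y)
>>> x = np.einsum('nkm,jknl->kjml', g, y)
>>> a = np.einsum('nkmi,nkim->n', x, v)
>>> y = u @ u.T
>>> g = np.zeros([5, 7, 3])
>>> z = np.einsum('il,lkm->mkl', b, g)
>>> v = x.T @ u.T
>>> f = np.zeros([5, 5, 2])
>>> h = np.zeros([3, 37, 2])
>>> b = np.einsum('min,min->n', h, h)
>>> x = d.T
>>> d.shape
(5, 5)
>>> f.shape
(5, 5, 2)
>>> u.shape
(17, 5)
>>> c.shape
(5, 5)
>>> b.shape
(2,)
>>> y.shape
(17, 17)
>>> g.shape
(5, 7, 3)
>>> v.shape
(11, 5, 2, 17)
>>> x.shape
(5, 5)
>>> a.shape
(5,)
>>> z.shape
(3, 7, 5)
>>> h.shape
(3, 37, 2)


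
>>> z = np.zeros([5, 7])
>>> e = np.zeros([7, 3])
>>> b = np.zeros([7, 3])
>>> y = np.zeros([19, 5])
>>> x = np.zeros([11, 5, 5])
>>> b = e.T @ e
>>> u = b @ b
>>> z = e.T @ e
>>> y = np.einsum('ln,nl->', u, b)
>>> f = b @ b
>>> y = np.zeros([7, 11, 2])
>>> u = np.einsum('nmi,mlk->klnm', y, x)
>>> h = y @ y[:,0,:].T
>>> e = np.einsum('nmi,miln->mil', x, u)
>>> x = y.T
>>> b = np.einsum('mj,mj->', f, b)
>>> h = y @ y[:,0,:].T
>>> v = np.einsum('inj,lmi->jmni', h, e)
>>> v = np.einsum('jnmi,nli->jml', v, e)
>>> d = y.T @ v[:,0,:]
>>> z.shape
(3, 3)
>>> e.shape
(5, 5, 7)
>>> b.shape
()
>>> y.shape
(7, 11, 2)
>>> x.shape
(2, 11, 7)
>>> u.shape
(5, 5, 7, 11)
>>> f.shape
(3, 3)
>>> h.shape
(7, 11, 7)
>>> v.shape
(7, 11, 5)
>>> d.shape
(2, 11, 5)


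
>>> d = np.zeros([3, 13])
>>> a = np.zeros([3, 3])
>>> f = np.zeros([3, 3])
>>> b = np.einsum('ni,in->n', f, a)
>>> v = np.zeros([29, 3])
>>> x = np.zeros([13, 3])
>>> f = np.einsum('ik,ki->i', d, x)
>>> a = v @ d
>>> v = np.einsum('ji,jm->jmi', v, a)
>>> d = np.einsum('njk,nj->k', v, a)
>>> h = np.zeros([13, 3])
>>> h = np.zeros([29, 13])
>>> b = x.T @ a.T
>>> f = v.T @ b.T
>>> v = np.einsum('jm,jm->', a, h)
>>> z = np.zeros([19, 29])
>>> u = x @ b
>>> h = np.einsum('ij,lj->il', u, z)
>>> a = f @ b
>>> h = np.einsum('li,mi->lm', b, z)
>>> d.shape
(3,)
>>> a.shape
(3, 13, 29)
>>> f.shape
(3, 13, 3)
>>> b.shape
(3, 29)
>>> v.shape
()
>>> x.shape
(13, 3)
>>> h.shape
(3, 19)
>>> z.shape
(19, 29)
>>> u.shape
(13, 29)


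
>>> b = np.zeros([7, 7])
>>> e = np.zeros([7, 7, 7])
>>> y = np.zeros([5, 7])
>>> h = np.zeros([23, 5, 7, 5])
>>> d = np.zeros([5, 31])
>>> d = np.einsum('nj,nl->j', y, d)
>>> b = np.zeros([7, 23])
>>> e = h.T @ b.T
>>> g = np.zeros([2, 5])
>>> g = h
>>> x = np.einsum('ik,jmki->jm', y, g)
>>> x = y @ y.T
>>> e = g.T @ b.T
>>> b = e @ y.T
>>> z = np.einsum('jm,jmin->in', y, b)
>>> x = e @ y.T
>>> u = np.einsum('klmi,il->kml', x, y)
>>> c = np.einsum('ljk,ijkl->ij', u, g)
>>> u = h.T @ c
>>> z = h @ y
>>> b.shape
(5, 7, 5, 5)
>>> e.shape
(5, 7, 5, 7)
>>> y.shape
(5, 7)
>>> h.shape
(23, 5, 7, 5)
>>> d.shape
(7,)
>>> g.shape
(23, 5, 7, 5)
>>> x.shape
(5, 7, 5, 5)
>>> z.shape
(23, 5, 7, 7)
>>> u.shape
(5, 7, 5, 5)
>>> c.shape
(23, 5)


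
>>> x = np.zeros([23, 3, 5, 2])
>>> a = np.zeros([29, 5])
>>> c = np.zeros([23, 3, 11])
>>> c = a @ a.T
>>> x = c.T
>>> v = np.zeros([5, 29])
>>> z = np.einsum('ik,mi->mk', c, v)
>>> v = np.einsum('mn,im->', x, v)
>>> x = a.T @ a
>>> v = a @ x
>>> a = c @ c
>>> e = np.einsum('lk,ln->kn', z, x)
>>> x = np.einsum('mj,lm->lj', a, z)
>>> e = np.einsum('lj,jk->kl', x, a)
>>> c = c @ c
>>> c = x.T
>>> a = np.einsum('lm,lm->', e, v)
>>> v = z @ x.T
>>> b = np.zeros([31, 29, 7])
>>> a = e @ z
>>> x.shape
(5, 29)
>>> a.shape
(29, 29)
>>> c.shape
(29, 5)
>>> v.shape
(5, 5)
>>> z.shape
(5, 29)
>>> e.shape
(29, 5)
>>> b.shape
(31, 29, 7)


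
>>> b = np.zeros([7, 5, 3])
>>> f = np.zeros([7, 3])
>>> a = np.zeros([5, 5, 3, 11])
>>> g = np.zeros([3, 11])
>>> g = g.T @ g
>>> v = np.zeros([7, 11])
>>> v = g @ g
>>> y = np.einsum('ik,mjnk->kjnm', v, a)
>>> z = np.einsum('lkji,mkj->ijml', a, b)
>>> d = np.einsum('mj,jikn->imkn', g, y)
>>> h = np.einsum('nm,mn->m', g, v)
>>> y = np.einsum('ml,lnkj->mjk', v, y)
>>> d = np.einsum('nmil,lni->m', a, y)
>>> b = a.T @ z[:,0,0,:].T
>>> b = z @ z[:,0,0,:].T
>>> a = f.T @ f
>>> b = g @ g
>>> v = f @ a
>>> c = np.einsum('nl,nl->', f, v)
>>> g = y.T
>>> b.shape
(11, 11)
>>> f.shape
(7, 3)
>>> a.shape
(3, 3)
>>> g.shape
(3, 5, 11)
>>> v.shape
(7, 3)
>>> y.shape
(11, 5, 3)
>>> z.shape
(11, 3, 7, 5)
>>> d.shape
(5,)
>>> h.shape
(11,)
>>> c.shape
()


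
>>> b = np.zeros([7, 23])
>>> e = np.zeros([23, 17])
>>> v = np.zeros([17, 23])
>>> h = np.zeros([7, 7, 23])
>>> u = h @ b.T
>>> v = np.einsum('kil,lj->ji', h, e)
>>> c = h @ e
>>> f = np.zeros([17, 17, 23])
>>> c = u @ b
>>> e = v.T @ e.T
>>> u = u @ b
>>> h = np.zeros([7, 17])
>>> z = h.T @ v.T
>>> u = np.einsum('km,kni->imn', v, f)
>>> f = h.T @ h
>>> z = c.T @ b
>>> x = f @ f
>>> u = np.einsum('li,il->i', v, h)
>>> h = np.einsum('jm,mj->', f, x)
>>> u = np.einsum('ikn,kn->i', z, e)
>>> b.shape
(7, 23)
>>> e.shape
(7, 23)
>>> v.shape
(17, 7)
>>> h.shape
()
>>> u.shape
(23,)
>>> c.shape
(7, 7, 23)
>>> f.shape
(17, 17)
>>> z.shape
(23, 7, 23)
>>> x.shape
(17, 17)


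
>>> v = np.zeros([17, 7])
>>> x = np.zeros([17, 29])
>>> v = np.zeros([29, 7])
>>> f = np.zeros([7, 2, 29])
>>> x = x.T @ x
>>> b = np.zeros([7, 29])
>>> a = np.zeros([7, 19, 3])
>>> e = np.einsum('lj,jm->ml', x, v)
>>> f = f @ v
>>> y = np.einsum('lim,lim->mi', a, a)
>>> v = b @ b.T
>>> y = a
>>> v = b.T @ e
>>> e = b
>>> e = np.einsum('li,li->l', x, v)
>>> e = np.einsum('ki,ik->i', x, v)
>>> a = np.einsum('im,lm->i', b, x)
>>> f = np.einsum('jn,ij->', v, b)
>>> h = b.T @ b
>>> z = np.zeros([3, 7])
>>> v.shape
(29, 29)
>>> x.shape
(29, 29)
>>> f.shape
()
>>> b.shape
(7, 29)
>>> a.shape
(7,)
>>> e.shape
(29,)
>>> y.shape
(7, 19, 3)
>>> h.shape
(29, 29)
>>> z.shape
(3, 7)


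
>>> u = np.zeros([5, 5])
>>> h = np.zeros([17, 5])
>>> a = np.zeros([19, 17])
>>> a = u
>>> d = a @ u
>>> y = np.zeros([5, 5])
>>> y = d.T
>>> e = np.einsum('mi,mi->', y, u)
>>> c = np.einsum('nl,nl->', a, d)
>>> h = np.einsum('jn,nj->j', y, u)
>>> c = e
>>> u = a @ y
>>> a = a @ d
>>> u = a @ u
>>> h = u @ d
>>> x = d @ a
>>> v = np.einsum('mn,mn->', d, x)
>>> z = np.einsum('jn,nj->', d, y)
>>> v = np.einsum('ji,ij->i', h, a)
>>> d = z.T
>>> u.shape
(5, 5)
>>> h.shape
(5, 5)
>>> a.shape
(5, 5)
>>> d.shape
()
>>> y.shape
(5, 5)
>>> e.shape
()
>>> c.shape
()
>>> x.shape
(5, 5)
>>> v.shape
(5,)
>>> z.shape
()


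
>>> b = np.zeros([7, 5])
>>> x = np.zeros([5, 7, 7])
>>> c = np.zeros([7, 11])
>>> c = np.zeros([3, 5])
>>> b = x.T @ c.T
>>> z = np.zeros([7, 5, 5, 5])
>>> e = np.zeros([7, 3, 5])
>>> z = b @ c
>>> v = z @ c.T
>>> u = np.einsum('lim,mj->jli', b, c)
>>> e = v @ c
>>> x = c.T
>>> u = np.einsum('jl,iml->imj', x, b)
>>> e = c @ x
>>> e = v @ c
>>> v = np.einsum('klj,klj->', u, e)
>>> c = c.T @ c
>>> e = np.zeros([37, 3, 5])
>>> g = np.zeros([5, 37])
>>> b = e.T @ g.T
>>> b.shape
(5, 3, 5)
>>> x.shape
(5, 3)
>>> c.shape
(5, 5)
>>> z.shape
(7, 7, 5)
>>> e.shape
(37, 3, 5)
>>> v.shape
()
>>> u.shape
(7, 7, 5)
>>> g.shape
(5, 37)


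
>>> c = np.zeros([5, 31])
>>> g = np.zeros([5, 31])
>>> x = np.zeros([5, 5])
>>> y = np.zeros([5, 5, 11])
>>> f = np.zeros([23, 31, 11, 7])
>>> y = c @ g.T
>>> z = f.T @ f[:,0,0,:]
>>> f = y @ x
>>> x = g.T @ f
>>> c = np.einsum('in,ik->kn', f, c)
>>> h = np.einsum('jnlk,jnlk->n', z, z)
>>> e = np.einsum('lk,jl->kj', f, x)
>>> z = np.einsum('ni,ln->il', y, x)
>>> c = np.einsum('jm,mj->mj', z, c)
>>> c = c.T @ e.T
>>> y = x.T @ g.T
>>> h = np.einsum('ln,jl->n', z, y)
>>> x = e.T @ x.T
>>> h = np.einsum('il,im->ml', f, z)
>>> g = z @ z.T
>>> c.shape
(5, 5)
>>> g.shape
(5, 5)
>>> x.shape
(31, 31)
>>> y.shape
(5, 5)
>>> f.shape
(5, 5)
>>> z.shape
(5, 31)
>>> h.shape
(31, 5)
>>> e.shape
(5, 31)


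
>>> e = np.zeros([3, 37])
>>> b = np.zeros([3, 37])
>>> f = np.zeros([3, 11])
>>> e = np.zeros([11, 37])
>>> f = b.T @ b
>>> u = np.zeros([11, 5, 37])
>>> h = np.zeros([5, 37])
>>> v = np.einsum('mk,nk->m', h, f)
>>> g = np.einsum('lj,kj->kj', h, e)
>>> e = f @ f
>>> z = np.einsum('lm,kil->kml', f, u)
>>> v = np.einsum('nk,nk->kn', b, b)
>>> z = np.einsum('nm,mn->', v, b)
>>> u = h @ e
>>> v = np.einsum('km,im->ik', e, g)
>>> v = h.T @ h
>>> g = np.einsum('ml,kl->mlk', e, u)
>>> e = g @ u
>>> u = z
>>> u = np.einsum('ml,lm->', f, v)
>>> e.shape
(37, 37, 37)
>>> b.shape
(3, 37)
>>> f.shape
(37, 37)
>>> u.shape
()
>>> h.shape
(5, 37)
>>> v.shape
(37, 37)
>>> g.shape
(37, 37, 5)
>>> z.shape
()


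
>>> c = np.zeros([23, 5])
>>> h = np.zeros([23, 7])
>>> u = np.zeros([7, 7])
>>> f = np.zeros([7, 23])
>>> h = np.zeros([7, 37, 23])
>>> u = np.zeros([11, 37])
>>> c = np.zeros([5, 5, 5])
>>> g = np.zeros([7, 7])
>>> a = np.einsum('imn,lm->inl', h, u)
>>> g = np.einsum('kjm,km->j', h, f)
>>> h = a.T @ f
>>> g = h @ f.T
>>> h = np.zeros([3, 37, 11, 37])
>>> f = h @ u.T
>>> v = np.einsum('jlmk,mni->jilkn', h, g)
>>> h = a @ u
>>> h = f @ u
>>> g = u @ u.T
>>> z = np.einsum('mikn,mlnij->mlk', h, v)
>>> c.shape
(5, 5, 5)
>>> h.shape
(3, 37, 11, 37)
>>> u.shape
(11, 37)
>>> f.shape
(3, 37, 11, 11)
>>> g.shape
(11, 11)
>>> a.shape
(7, 23, 11)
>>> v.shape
(3, 7, 37, 37, 23)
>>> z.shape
(3, 7, 11)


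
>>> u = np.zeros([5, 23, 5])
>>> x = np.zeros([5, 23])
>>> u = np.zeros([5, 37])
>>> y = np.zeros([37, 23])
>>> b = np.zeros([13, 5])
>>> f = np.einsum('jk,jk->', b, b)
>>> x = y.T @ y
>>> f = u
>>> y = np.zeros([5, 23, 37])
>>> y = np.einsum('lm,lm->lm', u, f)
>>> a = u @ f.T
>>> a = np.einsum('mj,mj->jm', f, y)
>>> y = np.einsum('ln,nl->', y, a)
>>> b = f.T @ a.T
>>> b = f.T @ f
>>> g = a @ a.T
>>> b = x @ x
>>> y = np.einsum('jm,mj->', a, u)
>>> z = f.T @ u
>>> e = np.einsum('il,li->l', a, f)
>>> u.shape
(5, 37)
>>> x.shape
(23, 23)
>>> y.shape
()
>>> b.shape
(23, 23)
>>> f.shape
(5, 37)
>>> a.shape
(37, 5)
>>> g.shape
(37, 37)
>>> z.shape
(37, 37)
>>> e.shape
(5,)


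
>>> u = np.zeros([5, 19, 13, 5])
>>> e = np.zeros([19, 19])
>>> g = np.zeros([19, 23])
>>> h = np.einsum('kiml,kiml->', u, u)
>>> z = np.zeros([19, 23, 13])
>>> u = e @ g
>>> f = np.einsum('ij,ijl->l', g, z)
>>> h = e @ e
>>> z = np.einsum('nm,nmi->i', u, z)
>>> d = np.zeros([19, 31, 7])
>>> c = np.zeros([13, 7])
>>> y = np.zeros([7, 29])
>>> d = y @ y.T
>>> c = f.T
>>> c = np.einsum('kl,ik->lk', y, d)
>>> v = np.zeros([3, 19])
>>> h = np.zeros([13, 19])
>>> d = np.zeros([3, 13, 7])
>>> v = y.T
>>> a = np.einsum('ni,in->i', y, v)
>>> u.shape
(19, 23)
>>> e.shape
(19, 19)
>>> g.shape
(19, 23)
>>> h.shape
(13, 19)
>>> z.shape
(13,)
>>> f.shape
(13,)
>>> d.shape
(3, 13, 7)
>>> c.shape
(29, 7)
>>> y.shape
(7, 29)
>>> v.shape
(29, 7)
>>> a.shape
(29,)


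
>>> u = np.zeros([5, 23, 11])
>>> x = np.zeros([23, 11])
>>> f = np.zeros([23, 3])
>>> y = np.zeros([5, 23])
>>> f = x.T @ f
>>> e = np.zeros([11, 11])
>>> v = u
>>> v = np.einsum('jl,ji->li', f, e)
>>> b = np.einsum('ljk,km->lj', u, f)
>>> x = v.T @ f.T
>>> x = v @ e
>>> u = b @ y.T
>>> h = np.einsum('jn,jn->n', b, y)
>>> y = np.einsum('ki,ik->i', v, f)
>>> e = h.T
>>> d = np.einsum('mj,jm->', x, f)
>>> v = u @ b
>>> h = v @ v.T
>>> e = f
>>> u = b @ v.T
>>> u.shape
(5, 5)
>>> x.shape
(3, 11)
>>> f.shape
(11, 3)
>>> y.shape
(11,)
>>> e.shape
(11, 3)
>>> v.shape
(5, 23)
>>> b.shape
(5, 23)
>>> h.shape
(5, 5)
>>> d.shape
()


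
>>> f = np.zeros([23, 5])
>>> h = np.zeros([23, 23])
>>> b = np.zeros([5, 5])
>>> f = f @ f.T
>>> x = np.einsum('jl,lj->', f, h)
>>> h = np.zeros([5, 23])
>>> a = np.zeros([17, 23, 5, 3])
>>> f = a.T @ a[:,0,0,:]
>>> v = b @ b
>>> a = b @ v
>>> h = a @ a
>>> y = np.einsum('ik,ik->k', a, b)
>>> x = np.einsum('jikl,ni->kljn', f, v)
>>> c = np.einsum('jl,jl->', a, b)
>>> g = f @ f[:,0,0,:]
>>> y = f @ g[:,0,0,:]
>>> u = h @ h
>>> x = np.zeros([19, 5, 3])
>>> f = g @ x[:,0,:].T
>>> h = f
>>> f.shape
(3, 5, 23, 19)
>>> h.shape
(3, 5, 23, 19)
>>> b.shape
(5, 5)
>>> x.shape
(19, 5, 3)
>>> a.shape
(5, 5)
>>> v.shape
(5, 5)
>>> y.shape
(3, 5, 23, 3)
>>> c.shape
()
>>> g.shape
(3, 5, 23, 3)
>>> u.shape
(5, 5)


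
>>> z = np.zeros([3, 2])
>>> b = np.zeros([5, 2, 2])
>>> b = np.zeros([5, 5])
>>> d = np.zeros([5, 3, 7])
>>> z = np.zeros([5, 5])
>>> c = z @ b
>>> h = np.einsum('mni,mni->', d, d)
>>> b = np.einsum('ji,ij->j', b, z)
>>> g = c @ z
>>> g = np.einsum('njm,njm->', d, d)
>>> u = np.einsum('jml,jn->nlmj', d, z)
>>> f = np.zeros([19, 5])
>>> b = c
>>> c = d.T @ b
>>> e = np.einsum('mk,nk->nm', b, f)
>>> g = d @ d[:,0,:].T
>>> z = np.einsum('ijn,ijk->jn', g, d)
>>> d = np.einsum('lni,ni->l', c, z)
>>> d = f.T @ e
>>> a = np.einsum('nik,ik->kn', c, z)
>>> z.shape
(3, 5)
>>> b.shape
(5, 5)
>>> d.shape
(5, 5)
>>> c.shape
(7, 3, 5)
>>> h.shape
()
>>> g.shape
(5, 3, 5)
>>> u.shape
(5, 7, 3, 5)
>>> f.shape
(19, 5)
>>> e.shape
(19, 5)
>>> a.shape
(5, 7)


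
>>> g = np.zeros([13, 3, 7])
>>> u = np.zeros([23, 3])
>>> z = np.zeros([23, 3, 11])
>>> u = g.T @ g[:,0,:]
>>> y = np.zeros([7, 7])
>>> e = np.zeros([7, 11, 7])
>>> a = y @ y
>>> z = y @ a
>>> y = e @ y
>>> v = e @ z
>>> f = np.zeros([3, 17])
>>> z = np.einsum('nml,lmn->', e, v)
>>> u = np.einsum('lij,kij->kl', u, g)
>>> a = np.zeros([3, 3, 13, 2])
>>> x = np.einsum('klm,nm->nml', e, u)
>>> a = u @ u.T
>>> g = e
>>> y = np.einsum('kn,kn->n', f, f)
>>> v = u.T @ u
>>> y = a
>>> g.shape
(7, 11, 7)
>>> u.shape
(13, 7)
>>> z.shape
()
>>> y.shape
(13, 13)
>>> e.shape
(7, 11, 7)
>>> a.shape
(13, 13)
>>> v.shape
(7, 7)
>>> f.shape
(3, 17)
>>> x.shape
(13, 7, 11)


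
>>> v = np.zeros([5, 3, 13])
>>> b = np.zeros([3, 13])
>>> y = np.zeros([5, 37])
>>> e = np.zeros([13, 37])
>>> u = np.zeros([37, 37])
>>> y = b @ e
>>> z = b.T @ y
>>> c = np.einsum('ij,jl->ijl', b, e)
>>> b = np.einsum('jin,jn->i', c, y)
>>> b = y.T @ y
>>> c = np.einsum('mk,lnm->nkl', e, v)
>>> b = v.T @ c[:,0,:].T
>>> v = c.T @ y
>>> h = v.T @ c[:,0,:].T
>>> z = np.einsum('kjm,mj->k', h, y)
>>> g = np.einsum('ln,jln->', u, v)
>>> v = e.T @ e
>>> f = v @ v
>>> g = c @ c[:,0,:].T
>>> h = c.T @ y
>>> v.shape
(37, 37)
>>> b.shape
(13, 3, 3)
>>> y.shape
(3, 37)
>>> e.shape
(13, 37)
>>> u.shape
(37, 37)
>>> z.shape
(37,)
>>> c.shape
(3, 37, 5)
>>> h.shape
(5, 37, 37)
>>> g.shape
(3, 37, 3)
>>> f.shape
(37, 37)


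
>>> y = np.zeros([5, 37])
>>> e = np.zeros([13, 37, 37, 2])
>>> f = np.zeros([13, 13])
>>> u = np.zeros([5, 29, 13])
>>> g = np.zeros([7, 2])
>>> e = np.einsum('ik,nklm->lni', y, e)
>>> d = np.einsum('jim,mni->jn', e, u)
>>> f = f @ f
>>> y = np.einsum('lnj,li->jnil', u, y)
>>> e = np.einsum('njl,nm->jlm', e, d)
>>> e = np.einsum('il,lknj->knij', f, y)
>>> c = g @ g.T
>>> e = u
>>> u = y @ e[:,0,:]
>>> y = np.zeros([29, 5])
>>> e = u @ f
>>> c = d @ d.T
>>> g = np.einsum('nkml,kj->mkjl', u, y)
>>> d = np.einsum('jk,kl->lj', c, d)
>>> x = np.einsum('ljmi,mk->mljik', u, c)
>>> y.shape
(29, 5)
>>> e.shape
(13, 29, 37, 13)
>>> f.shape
(13, 13)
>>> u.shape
(13, 29, 37, 13)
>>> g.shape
(37, 29, 5, 13)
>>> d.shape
(29, 37)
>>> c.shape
(37, 37)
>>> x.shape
(37, 13, 29, 13, 37)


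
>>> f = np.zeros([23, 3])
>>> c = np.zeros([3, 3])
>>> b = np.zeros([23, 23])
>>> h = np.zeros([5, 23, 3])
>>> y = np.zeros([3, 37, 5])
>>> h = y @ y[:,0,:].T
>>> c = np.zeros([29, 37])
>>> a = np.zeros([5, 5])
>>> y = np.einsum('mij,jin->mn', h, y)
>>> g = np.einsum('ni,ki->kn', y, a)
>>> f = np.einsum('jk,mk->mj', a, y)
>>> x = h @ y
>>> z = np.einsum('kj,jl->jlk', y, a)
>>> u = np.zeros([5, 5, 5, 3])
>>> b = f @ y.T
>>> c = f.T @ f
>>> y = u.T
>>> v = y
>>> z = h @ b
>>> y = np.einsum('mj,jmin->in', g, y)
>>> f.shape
(3, 5)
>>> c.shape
(5, 5)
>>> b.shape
(3, 3)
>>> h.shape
(3, 37, 3)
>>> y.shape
(5, 5)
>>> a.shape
(5, 5)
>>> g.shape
(5, 3)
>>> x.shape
(3, 37, 5)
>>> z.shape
(3, 37, 3)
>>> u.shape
(5, 5, 5, 3)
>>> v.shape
(3, 5, 5, 5)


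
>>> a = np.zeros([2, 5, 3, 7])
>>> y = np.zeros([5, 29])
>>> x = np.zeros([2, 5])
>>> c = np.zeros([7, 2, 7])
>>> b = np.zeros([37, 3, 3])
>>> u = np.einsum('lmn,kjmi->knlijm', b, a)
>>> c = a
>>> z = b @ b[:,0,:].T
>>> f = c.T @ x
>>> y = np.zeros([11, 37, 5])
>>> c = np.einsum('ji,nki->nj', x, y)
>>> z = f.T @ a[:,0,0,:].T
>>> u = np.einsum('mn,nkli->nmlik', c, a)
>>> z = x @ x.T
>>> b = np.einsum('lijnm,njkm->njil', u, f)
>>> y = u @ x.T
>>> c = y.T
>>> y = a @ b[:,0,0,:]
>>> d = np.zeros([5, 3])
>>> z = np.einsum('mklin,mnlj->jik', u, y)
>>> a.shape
(2, 5, 3, 7)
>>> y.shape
(2, 5, 3, 2)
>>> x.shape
(2, 5)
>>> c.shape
(2, 7, 3, 11, 2)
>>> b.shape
(7, 3, 11, 2)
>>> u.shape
(2, 11, 3, 7, 5)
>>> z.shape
(2, 7, 11)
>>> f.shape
(7, 3, 5, 5)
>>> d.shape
(5, 3)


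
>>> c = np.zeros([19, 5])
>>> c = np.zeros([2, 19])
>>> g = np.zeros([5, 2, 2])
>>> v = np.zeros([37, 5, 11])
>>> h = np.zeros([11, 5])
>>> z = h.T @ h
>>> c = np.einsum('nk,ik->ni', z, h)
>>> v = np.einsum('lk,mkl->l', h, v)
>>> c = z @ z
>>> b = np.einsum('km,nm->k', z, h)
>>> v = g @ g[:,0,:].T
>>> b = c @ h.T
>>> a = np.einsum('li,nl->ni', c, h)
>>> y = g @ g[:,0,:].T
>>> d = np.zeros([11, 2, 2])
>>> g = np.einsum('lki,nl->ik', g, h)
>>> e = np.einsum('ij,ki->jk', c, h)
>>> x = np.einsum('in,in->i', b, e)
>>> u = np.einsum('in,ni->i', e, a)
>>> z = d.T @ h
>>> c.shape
(5, 5)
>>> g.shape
(2, 2)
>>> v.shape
(5, 2, 5)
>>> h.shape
(11, 5)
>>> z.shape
(2, 2, 5)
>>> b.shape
(5, 11)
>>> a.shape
(11, 5)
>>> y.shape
(5, 2, 5)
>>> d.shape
(11, 2, 2)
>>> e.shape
(5, 11)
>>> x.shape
(5,)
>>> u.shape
(5,)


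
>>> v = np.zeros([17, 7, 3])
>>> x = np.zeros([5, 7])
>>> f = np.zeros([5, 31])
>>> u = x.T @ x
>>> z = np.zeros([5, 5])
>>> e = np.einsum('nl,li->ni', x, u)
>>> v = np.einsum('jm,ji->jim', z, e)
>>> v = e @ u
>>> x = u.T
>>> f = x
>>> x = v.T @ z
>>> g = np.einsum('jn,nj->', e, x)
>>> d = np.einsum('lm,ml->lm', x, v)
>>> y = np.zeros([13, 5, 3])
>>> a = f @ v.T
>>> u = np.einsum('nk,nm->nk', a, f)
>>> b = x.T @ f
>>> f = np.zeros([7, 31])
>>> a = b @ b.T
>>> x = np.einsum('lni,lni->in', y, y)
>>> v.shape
(5, 7)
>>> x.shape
(3, 5)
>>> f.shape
(7, 31)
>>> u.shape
(7, 5)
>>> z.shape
(5, 5)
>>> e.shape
(5, 7)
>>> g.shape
()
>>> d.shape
(7, 5)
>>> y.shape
(13, 5, 3)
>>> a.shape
(5, 5)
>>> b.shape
(5, 7)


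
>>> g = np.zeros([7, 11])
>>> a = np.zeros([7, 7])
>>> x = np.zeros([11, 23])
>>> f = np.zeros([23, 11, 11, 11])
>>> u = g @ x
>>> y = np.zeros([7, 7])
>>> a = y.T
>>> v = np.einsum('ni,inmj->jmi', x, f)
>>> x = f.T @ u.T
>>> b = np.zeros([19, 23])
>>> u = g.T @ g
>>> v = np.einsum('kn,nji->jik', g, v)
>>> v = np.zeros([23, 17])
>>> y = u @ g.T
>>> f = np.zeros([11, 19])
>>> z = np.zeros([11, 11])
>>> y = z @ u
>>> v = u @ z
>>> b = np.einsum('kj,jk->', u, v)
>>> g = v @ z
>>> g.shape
(11, 11)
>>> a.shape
(7, 7)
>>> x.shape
(11, 11, 11, 7)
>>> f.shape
(11, 19)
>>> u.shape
(11, 11)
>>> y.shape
(11, 11)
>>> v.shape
(11, 11)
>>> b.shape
()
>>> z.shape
(11, 11)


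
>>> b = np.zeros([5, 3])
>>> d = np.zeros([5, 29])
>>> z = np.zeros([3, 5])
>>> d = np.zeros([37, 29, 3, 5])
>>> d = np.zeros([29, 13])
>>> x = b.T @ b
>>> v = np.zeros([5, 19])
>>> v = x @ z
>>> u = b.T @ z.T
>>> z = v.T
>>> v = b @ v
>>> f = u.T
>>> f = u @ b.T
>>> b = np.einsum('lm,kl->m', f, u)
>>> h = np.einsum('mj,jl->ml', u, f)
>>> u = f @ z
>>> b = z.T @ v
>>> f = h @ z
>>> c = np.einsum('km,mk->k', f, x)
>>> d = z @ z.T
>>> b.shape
(3, 5)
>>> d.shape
(5, 5)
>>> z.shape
(5, 3)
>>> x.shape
(3, 3)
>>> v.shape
(5, 5)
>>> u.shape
(3, 3)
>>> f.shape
(3, 3)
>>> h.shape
(3, 5)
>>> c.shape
(3,)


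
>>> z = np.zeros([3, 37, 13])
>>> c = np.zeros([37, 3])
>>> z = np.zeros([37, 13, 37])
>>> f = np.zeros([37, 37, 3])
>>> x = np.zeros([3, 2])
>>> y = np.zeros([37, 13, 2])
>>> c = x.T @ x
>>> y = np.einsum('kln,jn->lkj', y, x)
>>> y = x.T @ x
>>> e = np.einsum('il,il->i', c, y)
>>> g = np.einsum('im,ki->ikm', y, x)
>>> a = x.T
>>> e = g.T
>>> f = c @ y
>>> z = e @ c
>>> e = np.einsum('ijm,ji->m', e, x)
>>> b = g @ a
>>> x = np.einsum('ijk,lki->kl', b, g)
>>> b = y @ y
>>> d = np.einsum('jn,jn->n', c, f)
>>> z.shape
(2, 3, 2)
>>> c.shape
(2, 2)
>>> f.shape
(2, 2)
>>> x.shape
(3, 2)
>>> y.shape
(2, 2)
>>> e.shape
(2,)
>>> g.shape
(2, 3, 2)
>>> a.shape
(2, 3)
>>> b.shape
(2, 2)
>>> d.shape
(2,)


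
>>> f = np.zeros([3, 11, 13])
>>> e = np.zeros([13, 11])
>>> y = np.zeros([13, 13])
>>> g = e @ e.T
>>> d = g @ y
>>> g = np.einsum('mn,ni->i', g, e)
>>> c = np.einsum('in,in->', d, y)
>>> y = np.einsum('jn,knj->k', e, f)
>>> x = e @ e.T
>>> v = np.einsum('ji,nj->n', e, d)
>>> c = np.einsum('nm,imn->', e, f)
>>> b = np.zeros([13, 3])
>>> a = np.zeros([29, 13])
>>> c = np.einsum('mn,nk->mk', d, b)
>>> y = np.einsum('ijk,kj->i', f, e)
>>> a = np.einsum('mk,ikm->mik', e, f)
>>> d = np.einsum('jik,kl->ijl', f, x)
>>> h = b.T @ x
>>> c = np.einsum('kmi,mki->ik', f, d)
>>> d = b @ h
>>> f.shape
(3, 11, 13)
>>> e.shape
(13, 11)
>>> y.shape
(3,)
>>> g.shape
(11,)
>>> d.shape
(13, 13)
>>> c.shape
(13, 3)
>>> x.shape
(13, 13)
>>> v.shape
(13,)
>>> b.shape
(13, 3)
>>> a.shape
(13, 3, 11)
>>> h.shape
(3, 13)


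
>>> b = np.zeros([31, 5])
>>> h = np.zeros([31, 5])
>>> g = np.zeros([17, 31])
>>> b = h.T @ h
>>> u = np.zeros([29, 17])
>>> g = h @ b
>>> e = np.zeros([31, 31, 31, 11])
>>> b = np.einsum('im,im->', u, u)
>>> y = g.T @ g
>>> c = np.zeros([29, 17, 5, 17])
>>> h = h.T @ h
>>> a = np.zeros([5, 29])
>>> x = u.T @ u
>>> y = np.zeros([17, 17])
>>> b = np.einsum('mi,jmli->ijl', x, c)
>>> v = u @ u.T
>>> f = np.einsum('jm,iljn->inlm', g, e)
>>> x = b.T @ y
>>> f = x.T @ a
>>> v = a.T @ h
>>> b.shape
(17, 29, 5)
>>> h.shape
(5, 5)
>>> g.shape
(31, 5)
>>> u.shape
(29, 17)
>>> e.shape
(31, 31, 31, 11)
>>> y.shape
(17, 17)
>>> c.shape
(29, 17, 5, 17)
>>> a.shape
(5, 29)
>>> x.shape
(5, 29, 17)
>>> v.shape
(29, 5)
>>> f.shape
(17, 29, 29)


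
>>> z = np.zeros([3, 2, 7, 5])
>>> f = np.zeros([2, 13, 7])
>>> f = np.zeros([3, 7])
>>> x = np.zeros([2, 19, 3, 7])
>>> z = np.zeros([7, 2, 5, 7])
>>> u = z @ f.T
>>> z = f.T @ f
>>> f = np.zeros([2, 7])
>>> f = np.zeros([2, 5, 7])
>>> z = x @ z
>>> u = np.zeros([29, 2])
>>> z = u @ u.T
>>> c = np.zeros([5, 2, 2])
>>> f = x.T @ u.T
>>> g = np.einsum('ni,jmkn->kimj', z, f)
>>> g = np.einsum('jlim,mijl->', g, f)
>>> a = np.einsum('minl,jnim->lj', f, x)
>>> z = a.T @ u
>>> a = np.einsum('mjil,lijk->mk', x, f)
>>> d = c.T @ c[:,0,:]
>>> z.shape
(2, 2)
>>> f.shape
(7, 3, 19, 29)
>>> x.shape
(2, 19, 3, 7)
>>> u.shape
(29, 2)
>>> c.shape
(5, 2, 2)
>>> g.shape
()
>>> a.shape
(2, 29)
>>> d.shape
(2, 2, 2)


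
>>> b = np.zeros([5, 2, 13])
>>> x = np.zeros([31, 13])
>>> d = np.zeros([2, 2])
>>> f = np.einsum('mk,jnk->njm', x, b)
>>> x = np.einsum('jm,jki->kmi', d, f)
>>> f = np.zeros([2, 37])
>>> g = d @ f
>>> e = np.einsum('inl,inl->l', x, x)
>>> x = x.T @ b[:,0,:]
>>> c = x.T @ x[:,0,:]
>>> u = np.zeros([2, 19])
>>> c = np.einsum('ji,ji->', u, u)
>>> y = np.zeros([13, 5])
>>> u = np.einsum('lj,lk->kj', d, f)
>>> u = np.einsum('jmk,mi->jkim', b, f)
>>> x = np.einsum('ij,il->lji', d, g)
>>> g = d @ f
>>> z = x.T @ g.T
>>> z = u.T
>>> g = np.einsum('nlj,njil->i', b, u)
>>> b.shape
(5, 2, 13)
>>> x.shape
(37, 2, 2)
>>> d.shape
(2, 2)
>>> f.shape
(2, 37)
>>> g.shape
(37,)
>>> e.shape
(31,)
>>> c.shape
()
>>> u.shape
(5, 13, 37, 2)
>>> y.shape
(13, 5)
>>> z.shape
(2, 37, 13, 5)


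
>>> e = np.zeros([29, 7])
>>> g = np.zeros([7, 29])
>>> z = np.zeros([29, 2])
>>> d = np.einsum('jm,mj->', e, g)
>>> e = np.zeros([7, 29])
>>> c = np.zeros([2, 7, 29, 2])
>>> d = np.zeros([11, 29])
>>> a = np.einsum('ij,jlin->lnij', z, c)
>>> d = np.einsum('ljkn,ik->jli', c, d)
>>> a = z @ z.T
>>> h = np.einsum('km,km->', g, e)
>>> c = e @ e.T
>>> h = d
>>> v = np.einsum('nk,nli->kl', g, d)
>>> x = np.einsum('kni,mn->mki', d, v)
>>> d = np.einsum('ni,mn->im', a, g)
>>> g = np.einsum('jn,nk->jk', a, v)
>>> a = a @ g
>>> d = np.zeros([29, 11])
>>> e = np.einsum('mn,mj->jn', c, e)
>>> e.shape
(29, 7)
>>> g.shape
(29, 2)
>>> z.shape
(29, 2)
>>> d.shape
(29, 11)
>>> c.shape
(7, 7)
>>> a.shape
(29, 2)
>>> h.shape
(7, 2, 11)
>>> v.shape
(29, 2)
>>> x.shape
(29, 7, 11)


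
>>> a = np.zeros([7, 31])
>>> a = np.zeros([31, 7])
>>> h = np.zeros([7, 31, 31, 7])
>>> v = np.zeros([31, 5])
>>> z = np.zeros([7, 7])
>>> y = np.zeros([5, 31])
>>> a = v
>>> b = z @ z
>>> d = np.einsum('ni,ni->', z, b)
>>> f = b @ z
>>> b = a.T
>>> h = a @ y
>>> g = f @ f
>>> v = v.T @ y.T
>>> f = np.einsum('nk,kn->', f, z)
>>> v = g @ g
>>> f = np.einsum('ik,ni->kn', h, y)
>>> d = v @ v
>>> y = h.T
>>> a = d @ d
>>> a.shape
(7, 7)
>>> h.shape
(31, 31)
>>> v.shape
(7, 7)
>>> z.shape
(7, 7)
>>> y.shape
(31, 31)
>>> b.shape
(5, 31)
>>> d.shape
(7, 7)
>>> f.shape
(31, 5)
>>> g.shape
(7, 7)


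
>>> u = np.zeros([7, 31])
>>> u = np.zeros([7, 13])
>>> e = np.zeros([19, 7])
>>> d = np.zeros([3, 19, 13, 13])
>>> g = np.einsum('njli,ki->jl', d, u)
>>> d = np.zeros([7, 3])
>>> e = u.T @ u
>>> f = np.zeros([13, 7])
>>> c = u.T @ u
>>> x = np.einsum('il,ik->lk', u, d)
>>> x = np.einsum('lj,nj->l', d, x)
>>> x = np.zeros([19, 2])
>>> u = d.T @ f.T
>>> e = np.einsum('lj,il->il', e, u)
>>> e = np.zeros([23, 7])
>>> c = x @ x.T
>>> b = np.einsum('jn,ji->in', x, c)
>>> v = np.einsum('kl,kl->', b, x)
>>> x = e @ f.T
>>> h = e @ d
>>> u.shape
(3, 13)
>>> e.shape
(23, 7)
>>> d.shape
(7, 3)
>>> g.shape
(19, 13)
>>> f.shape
(13, 7)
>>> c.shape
(19, 19)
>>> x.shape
(23, 13)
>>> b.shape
(19, 2)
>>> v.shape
()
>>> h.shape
(23, 3)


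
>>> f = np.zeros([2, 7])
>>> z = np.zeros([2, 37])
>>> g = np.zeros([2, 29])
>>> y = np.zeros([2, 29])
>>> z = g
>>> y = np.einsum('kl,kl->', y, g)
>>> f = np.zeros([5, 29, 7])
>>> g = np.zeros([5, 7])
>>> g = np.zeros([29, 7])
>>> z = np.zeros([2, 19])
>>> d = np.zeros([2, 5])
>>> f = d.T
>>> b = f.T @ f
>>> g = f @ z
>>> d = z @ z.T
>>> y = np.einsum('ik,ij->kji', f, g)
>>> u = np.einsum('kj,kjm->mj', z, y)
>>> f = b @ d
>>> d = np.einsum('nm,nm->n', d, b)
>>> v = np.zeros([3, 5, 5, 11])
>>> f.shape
(2, 2)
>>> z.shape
(2, 19)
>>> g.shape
(5, 19)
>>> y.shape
(2, 19, 5)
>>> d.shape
(2,)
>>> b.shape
(2, 2)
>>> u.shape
(5, 19)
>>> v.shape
(3, 5, 5, 11)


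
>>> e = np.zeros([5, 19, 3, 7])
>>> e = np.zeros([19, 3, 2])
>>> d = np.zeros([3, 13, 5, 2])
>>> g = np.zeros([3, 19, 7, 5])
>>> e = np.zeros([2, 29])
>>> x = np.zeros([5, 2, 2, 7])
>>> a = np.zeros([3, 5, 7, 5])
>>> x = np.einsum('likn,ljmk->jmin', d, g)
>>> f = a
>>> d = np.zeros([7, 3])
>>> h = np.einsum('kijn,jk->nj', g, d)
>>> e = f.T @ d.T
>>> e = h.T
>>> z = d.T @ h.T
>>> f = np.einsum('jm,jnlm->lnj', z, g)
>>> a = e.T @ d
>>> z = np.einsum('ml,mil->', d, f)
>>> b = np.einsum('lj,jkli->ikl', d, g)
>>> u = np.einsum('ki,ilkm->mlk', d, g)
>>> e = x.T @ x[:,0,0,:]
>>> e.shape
(2, 13, 7, 2)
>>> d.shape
(7, 3)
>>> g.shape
(3, 19, 7, 5)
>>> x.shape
(19, 7, 13, 2)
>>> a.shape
(5, 3)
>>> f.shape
(7, 19, 3)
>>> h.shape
(5, 7)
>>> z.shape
()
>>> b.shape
(5, 19, 7)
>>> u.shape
(5, 19, 7)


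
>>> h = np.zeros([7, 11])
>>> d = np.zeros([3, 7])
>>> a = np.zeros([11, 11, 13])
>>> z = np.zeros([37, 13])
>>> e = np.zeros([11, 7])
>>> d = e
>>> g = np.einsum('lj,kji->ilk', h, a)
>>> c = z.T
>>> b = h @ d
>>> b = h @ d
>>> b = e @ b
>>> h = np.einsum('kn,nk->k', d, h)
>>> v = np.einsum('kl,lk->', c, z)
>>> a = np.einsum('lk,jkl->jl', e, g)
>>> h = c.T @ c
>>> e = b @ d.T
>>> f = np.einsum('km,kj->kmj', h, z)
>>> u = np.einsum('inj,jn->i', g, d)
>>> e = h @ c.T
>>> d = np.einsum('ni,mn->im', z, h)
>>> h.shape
(37, 37)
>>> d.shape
(13, 37)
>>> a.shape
(13, 11)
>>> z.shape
(37, 13)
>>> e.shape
(37, 13)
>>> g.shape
(13, 7, 11)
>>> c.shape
(13, 37)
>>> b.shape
(11, 7)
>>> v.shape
()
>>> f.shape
(37, 37, 13)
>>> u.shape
(13,)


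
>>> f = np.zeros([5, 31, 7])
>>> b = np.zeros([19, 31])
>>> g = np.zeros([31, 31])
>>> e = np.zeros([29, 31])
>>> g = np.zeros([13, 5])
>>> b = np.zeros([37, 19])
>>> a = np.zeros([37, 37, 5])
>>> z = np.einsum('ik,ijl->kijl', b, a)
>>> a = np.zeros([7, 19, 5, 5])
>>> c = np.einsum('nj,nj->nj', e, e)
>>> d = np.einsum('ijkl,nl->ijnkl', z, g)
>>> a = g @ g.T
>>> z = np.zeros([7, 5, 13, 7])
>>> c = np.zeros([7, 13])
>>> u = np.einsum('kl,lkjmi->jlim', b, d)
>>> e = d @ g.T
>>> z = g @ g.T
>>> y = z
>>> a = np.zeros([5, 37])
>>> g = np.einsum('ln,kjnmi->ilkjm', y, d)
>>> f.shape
(5, 31, 7)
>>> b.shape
(37, 19)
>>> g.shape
(5, 13, 19, 37, 37)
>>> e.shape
(19, 37, 13, 37, 13)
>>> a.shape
(5, 37)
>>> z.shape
(13, 13)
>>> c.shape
(7, 13)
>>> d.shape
(19, 37, 13, 37, 5)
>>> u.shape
(13, 19, 5, 37)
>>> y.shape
(13, 13)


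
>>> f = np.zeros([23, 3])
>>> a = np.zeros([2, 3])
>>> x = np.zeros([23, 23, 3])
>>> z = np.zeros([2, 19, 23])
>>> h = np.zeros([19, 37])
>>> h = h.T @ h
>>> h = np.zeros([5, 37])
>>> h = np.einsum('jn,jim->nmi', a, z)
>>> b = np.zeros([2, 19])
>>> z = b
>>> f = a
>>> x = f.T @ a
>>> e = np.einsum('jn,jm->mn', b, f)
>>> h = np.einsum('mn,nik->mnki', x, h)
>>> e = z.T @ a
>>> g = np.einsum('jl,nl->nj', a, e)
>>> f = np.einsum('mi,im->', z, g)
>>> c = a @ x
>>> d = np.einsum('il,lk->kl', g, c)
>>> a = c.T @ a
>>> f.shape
()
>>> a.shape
(3, 3)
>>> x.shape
(3, 3)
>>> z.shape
(2, 19)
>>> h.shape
(3, 3, 19, 23)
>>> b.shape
(2, 19)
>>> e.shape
(19, 3)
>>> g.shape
(19, 2)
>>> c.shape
(2, 3)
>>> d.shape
(3, 2)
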